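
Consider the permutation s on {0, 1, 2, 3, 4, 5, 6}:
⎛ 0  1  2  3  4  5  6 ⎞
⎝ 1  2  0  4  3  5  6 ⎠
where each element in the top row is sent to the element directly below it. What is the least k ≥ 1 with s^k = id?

6

The disjoint-cycle form of s has cycle lengths 3, 2, 1, 1.
Since disjoint cycles commute, ord(s) = lcm(3, 2) = 6.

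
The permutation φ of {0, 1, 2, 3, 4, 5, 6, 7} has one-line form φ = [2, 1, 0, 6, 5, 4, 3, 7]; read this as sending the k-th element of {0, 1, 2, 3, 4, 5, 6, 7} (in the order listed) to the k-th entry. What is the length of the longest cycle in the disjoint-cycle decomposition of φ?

2

Decomposing into disjoint cycles gives (0 2)(3 6)(4 5); the longest has length 2.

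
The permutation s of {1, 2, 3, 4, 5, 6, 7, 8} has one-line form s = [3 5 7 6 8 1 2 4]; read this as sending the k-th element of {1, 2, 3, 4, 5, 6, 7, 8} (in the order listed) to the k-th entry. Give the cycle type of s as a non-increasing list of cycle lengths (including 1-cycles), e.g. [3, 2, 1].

The disjoint cycles are (1, 3, 7, 2, 5, 8, 4, 6), with lengths 8 in non-increasing order.

[8]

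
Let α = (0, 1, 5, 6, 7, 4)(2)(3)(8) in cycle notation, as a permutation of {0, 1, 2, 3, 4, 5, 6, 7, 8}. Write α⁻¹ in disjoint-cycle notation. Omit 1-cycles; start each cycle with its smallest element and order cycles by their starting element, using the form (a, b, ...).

(0, 4, 7, 6, 5, 1)

Inverting a permutation written in cycle notation just reverses the order within every cycle.
After reversing and putting each cycle's least element first, α⁻¹ = (0, 4, 7, 6, 5, 1).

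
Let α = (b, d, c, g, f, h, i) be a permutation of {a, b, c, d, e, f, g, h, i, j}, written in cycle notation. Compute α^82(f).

c

f lies in the 7-cycle (b, d, c, g, f, h, i).
On a 7-cycle, α^7 is the identity, so α^82 = α^5 there (82 ≡ 5 mod 7).
Stepping 5 places around the cycle: f → h → i → b → d → c.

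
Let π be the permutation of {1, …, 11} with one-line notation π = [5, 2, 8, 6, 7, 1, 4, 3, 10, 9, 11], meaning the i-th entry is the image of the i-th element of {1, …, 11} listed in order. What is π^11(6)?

Tracing 6 → 1 → … returns to 6 after 5 steps, so 6 lies in a 5-cycle (1, 5, 7, 4, 6).
Since the cycle has length 5, π^11 acts on it the same as π^1 (11 mod 5 = 1).
Advancing 1 step from 6: 6 → 1.

1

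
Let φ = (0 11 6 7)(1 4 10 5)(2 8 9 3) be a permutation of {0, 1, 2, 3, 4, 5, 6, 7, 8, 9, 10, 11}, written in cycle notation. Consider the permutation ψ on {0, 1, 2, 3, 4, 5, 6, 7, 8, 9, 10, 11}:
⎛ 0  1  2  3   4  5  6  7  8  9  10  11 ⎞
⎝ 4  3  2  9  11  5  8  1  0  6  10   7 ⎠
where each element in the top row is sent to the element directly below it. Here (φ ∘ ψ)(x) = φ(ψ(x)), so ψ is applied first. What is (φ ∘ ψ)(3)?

First apply ψ: ψ(3) = 9, then φ(9) = 3. Thus (φ ∘ ψ)(3) = 3.

3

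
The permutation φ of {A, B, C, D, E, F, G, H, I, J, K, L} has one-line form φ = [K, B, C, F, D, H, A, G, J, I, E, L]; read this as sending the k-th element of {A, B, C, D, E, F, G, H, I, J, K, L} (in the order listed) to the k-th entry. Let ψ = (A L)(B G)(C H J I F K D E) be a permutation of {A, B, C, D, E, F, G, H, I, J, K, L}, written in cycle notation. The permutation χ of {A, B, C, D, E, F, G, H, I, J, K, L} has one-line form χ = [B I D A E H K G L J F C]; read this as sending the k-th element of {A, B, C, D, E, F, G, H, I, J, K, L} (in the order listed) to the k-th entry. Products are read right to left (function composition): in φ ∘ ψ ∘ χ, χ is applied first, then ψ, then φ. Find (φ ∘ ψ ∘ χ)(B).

H

Apply the permutations in order: χ(B) = I, then ψ(I) = F, then φ(F) = H. So (φ ∘ ψ ∘ χ)(B) = H.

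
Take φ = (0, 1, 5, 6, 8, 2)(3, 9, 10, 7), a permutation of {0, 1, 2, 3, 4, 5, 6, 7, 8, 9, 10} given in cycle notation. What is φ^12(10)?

10 lies in the 4-cycle (3, 9, 10, 7).
On a 4-cycle, φ^4 is the identity, so φ^12 = φ^0 there (12 ≡ 0 mod 4).
So φ^12(10) = 10.

10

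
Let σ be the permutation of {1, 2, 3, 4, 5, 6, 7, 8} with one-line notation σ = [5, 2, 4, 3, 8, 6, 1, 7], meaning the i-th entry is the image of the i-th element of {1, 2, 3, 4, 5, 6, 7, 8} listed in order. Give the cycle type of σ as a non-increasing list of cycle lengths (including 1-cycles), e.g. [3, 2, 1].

[4, 2, 1, 1]

The disjoint cycles are (1 5 8 7)(2)(3 4)(6), with lengths 4, 2, 1, 1 in non-increasing order.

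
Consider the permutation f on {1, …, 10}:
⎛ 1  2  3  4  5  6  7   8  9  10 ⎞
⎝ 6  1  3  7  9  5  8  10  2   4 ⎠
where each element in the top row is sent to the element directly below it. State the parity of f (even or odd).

odd

In disjoint-cycle form the cycle lengths are 5, 4, 1.
A cycle is odd iff its length is even; f has 1 even-length cycle, so sgn(f) = (−1)^1 and f is odd.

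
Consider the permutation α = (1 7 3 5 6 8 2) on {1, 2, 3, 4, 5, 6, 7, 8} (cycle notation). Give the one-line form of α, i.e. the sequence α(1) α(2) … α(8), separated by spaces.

Each element maps to the next entry in its cycle (wrapping to the front): 1→7, 2→1, 3→5, 4→4, 5→6, 6→8, 7→3, 8→2.
Listing these in domain order gives 7 1 5 4 6 8 3 2.

7 1 5 4 6 8 3 2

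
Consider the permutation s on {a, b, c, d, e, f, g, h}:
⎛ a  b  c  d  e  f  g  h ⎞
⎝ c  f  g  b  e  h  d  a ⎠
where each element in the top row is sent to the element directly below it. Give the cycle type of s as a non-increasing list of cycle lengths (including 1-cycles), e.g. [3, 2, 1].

The disjoint cycles are (a, c, g, d, b, f, h)(e), with lengths 7, 1 in non-increasing order.

[7, 1]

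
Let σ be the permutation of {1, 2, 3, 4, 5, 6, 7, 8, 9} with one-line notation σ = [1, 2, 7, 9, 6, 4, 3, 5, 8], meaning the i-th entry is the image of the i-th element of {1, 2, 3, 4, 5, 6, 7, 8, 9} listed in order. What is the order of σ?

10

Decomposing into disjoint cycles gives cycle lengths 5, 2, 1, 1.
The order of σ is the least common multiple of its cycle lengths: lcm(5, 2) = 10.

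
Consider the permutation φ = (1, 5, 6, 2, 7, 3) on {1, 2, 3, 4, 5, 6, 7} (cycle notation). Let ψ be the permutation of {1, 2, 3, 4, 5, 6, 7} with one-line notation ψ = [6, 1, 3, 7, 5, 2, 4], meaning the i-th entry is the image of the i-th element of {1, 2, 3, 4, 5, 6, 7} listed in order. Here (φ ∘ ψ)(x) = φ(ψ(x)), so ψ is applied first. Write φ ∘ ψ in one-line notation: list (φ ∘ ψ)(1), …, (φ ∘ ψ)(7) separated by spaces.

Chase each element through ψ then φ: 1 → 6 → 2; 2 → 1 → 5; 3 → 3 → 1; 4 → 7 → 3; 5 → 5 → 6; 6 → 2 → 7; 7 → 4 → 4.
So φ ∘ ψ in one-line form is 2 5 1 3 6 7 4.

2 5 1 3 6 7 4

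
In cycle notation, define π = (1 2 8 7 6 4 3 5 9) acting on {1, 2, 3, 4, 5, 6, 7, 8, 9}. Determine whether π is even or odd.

The cycle lengths are 9.
A cycle of length ℓ contributes ℓ−1 transpositions, so π is a product of 8 transpositions — even.

even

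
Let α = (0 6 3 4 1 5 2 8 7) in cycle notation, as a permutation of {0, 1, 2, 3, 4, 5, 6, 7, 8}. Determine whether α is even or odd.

The cycle lengths are 9.
A cycle of length ℓ contributes ℓ−1 transpositions, so α is a product of 8 transpositions — even.

even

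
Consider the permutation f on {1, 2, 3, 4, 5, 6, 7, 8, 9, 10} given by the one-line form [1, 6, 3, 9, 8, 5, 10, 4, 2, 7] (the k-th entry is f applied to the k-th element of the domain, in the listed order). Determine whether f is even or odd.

even

In disjoint-cycle form the cycle lengths are 6, 2, 1, 1.
A cycle is odd iff its length is even; f has 2 even-length cycles, so sgn(f) = (−1)^2 and f is even.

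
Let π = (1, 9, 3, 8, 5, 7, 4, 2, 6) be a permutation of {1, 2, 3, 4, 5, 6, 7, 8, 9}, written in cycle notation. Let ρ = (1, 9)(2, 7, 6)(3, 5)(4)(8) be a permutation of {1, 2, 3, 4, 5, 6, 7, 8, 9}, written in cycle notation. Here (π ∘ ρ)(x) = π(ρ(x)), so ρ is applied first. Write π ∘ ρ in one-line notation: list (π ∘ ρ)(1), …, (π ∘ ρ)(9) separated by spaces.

(π ∘ ρ)(x) = π(ρ(x)). Computing each image: π(ρ(1)) = π(9) = 3, π(ρ(2)) = π(7) = 4, π(ρ(3)) = π(5) = 7, π(ρ(4)) = π(4) = 2, π(ρ(5)) = π(3) = 8, π(ρ(6)) = π(2) = 6, π(ρ(7)) = π(6) = 1, π(ρ(8)) = π(8) = 5, π(ρ(9)) = π(1) = 9.
Hence π ∘ ρ = [3 4 7 2 8 6 1 5 9].

3 4 7 2 8 6 1 5 9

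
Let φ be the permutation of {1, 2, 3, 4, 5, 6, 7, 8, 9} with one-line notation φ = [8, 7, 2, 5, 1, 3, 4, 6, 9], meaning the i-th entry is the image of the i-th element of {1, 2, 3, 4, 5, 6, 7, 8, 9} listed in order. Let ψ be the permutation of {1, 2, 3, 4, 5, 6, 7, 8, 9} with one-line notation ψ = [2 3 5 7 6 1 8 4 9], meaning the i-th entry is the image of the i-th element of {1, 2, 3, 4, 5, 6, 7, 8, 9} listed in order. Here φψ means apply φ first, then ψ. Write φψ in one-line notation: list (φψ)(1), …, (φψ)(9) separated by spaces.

For each element, apply φ then ψ: 1 → 8 → 4; 2 → 7 → 8; 3 → 2 → 3; 4 → 5 → 6; 5 → 1 → 2; 6 → 3 → 5; 7 → 4 → 7; 8 → 6 → 1; 9 → 9 → 9.
Collecting the images, φψ = [4 8 3 6 2 5 7 1 9].

4 8 3 6 2 5 7 1 9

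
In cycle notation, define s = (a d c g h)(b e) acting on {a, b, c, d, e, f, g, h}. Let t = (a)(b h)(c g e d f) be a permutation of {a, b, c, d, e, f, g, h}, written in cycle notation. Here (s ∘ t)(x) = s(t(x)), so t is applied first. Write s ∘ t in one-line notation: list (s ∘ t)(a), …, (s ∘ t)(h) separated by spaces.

d a h f c g b e

For each element, apply t then s: a → a → d; b → h → a; c → g → h; d → f → f; e → d → c; f → c → g; g → e → b; h → b → e.
So s ∘ t in one-line form is d a h f c g b e.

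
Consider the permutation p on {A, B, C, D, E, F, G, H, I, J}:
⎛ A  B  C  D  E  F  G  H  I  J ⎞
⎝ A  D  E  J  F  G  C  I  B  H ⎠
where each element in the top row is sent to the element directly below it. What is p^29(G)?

C

Tracing G → C → … returns to G after 4 steps, so G lies in a 4-cycle (C E F G).
On a 4-cycle, p^4 is the identity, so p^29 = p^1 there (29 ≡ 1 mod 4).
Advancing 1 step from G: G → C.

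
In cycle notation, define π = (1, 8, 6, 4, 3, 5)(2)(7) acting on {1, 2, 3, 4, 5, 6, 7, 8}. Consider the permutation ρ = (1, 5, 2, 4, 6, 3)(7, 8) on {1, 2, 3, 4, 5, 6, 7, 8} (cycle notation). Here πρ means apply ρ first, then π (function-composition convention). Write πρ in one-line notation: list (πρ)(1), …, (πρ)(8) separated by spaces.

Chase each element through ρ then π: 1 → 5 → 1; 2 → 4 → 3; 3 → 1 → 8; 4 → 6 → 4; 5 → 2 → 2; 6 → 3 → 5; 7 → 8 → 6; 8 → 7 → 7.
Collecting the images, πρ = [1 3 8 4 2 5 6 7].

1 3 8 4 2 5 6 7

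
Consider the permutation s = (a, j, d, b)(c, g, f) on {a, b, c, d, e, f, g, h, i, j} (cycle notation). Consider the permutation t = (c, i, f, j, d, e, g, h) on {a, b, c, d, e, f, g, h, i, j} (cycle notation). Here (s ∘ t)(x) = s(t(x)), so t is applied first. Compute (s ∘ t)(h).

g

First apply t: t(h) = c, then s(c) = g. Thus (s ∘ t)(h) = g.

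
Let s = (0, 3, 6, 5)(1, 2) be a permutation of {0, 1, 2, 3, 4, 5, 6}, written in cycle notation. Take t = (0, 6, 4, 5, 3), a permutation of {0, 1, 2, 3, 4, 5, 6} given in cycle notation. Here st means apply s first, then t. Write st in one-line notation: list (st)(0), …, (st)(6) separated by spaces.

(st)(x) = t(s(x)). Computing each image: t(s(0)) = t(3) = 0, t(s(1)) = t(2) = 2, t(s(2)) = t(1) = 1, t(s(3)) = t(6) = 4, t(s(4)) = t(4) = 5, t(s(5)) = t(0) = 6, t(s(6)) = t(5) = 3.
Hence st = [0 2 1 4 5 6 3].

0 2 1 4 5 6 3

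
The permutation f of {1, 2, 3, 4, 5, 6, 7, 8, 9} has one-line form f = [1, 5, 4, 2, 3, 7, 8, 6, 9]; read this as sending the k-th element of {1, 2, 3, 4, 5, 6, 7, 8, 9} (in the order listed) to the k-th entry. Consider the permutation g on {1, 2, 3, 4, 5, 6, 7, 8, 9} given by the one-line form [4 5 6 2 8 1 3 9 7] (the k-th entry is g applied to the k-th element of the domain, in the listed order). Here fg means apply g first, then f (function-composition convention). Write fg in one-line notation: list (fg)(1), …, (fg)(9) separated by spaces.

2 3 7 5 6 1 4 9 8

For each element, apply g then f: 1 → 4 → 2; 2 → 5 → 3; 3 → 6 → 7; 4 → 2 → 5; 5 → 8 → 6; 6 → 1 → 1; 7 → 3 → 4; 8 → 9 → 9; 9 → 7 → 8.
So fg in one-line form is 2 3 7 5 6 1 4 9 8.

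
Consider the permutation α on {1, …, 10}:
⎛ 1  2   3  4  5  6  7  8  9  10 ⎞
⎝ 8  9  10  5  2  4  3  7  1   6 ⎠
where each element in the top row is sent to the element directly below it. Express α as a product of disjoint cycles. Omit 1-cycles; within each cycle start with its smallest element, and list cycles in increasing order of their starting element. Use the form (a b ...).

(1 8 7 3 10 6 4 5 2 9)

Start at 1 and follow images: 1 → 8 → 7 → 3 → 10 → 6 → 4 → 5 → 2 → 9 → 1, giving the cycle (1 8 7 3 10 6 4 5 2 9).
Repeating from the next unused element and collecting all non-trivial cycles gives (1 8 7 3 10 6 4 5 2 9).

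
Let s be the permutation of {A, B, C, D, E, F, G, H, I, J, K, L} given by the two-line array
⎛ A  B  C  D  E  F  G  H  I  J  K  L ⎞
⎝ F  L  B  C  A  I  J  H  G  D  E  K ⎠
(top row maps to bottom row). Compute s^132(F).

Tracing F → I → … returns to F after 11 steps, so F lies in an 11-cycle (A F I G J D C B L K E).
On an 11-cycle, s^11 is the identity, so s^132 = s^0 there (132 ≡ 0 mod 11).
So s^132(F) = F.

F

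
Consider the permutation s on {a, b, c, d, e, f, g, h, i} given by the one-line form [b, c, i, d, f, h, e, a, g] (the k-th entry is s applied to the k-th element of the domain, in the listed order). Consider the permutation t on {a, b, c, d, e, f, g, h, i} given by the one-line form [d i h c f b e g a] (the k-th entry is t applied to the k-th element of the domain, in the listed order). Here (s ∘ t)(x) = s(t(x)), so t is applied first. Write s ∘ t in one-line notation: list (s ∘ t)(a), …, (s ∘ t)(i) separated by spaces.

(s ∘ t)(x) = s(t(x)). Computing each image: s(t(a)) = s(d) = d, s(t(b)) = s(i) = g, s(t(c)) = s(h) = a, s(t(d)) = s(c) = i, s(t(e)) = s(f) = h, s(t(f)) = s(b) = c, s(t(g)) = s(e) = f, s(t(h)) = s(g) = e, s(t(i)) = s(a) = b.
Hence s ∘ t = [d g a i h c f e b].

d g a i h c f e b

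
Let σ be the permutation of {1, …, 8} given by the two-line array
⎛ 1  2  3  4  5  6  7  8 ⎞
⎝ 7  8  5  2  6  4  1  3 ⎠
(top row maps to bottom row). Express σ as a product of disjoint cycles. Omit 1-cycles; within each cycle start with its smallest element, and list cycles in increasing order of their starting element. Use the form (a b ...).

From 1: 1 → 7 → 1, closing the cycle (1 7).
Repeating from the next unused element and collecting all non-trivial cycles gives (1 7)(2 8 3 5 6 4).

(1 7)(2 8 3 5 6 4)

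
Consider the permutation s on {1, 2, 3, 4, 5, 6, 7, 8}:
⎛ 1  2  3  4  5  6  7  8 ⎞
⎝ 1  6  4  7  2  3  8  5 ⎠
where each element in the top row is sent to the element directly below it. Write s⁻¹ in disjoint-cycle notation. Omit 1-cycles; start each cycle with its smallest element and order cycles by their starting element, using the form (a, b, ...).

(2, 5, 8, 7, 4, 3, 6)

First write s in disjoint cycles: (2, 6, 3, 4, 7, 8, 5).
Reversing each cycle (and rotating so the smallest element leads) gives s⁻¹ = (2, 5, 8, 7, 4, 3, 6).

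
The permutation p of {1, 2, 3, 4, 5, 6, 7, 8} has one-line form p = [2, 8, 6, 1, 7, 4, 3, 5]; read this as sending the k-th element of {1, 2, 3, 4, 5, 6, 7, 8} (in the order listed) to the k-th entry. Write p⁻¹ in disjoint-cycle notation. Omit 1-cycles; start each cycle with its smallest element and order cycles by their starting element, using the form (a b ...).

First write p in disjoint cycles: (1 2 8 5 7 3 6 4).
The inverse reverses every cycle; in canonical form, p⁻¹ = (1 4 6 3 7 5 8 2).

(1 4 6 3 7 5 8 2)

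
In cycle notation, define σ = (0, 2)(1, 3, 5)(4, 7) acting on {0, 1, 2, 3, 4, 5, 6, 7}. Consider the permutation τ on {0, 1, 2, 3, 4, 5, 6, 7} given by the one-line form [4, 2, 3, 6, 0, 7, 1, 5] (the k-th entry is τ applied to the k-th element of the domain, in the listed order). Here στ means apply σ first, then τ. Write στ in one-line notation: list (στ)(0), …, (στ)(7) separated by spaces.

3 6 4 7 5 2 1 0

Chase each element through σ then τ: 0 → 2 → 3; 1 → 3 → 6; 2 → 0 → 4; 3 → 5 → 7; 4 → 7 → 5; 5 → 1 → 2; 6 → 6 → 1; 7 → 4 → 0.
So στ in one-line form is 3 6 4 7 5 2 1 0.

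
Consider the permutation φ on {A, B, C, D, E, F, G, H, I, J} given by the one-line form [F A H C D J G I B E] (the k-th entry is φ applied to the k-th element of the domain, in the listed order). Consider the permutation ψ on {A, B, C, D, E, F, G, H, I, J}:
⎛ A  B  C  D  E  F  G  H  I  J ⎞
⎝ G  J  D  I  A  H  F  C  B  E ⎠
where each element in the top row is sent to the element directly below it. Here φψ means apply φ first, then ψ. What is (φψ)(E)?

φ(E) = D, then ψ(D) = I; composing gives (φψ)(E) = I.

I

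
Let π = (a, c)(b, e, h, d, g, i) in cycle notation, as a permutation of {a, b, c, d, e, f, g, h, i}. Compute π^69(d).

d lies in the 6-cycle (b, e, h, d, g, i).
Since the cycle has length 6, π^69 acts on it the same as π^3 (69 mod 6 = 3).
Stepping 3 places around the cycle: d → g → i → b.

b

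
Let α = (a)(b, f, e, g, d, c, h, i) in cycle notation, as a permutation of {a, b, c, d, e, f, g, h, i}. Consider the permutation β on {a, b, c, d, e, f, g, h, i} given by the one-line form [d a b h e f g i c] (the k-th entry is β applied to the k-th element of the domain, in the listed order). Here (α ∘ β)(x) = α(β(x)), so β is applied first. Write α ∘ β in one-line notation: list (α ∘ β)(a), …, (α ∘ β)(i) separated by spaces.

c a f i g e d b h

For each element, apply β then α: a → d → c; b → a → a; c → b → f; d → h → i; e → e → g; f → f → e; g → g → d; h → i → b; i → c → h.
So α ∘ β in one-line form is c a f i g e d b h.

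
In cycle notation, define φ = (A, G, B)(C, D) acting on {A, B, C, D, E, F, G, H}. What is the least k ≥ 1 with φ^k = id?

6

The cycle type of φ is (3, 2, 1, 1, 1).
The order of φ is the least common multiple of its cycle lengths: lcm(3, 2) = 6.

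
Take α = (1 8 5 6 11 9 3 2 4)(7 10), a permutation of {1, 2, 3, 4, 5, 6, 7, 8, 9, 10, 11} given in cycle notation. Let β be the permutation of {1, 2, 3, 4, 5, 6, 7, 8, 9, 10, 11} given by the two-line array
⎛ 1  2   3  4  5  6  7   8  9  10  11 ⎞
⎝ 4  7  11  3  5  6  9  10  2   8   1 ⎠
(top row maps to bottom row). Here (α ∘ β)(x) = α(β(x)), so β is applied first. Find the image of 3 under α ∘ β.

β(3) = 11, then α(11) = 9; composing gives (α ∘ β)(3) = 9.

9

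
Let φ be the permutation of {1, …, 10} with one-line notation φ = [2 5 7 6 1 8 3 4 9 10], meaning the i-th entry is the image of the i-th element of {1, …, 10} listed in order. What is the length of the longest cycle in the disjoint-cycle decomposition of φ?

Decomposing into disjoint cycles gives (1, 2, 5)(3, 7)(4, 6, 8); the longest has length 3.

3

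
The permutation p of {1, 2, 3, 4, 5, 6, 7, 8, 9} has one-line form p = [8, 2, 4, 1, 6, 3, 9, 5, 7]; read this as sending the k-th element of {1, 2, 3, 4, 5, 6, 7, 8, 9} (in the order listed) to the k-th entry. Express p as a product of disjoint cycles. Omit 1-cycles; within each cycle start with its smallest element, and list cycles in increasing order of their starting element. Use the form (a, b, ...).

Start at 1 and follow images: 1 → 8 → 5 → 6 → 3 → 4 → 1, giving the cycle (1, 8, 5, 6, 3, 4).
Continuing from each remaining unvisited element yields (1, 8, 5, 6, 3, 4)(7, 9).

(1, 8, 5, 6, 3, 4)(7, 9)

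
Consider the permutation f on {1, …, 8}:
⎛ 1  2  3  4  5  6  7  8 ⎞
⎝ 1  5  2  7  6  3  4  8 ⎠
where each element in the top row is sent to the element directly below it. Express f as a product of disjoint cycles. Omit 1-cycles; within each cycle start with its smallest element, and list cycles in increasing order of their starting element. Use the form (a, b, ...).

Start at 2 and follow images: 2 → 5 → 6 → 3 → 2, giving the cycle (2, 5, 6, 3).
Continuing from each remaining unvisited element yields (2, 5, 6, 3)(4, 7).

(2, 5, 6, 3)(4, 7)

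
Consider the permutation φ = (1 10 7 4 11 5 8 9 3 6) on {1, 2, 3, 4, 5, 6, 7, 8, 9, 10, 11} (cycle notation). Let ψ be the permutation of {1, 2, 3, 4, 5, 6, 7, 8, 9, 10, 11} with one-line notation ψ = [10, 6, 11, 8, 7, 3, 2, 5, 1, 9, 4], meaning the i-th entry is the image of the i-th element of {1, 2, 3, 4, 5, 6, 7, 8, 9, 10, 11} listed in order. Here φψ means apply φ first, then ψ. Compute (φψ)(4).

4

(φψ)(4) = ψ(φ(4)). φ(4) = 11, then ψ(11) = 4. So (φψ)(4) = 4.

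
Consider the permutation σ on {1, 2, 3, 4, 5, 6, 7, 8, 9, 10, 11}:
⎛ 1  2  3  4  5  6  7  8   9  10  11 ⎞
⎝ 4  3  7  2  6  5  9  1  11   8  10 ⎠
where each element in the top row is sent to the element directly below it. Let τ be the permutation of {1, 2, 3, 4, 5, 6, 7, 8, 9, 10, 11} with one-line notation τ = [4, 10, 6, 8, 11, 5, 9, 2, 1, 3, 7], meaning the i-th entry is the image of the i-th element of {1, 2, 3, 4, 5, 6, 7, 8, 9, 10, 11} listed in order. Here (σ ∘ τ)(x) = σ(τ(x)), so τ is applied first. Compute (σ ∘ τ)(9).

4

First apply τ: τ(9) = 1, then σ(1) = 4. Thus (σ ∘ τ)(9) = 4.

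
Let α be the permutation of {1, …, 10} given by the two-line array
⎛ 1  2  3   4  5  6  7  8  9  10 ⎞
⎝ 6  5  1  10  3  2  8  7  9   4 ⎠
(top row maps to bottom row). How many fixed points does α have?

The fixed points (elements with α(x) = x) are {9}, so there is 1.

1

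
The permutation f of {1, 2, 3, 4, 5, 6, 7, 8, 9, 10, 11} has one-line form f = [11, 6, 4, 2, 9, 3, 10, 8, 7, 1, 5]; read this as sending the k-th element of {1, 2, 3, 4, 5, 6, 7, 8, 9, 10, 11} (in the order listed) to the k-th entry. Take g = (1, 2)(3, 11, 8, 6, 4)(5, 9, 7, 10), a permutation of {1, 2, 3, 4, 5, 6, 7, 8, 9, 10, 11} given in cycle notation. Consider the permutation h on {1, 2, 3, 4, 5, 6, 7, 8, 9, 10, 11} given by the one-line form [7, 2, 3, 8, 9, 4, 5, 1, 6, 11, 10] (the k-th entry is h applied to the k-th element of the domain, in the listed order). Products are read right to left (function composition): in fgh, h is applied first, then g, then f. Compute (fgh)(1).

1

Apply the permutations in order: h(1) = 7, then g(7) = 10, then f(10) = 1. So (fgh)(1) = 1.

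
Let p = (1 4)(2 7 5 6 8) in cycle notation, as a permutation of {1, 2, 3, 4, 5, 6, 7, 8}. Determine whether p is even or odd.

The cycle lengths are 5, 2, 1.
A cycle of length ℓ contributes ℓ−1 transpositions, so p is a product of 4 + 1 = 5 transpositions — odd.

odd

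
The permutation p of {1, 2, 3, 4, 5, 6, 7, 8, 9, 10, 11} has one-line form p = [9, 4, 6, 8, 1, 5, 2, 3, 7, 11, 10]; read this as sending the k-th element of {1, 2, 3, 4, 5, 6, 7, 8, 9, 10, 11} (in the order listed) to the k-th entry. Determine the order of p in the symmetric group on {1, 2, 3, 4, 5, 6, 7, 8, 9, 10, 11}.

The disjoint-cycle form of p has cycle lengths 9, 2.
Since disjoint cycles commute, ord(p) = lcm(9, 2) = 18.

18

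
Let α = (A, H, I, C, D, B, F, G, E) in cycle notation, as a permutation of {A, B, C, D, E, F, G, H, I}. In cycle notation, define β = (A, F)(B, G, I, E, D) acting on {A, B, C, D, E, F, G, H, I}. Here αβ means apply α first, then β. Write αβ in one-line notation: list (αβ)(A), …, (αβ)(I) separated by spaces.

H A B G F I D E C

(αβ)(x) = β(α(x)). Computing each image: β(α(A)) = β(H) = H, β(α(B)) = β(F) = A, β(α(C)) = β(D) = B, β(α(D)) = β(B) = G, β(α(E)) = β(A) = F, β(α(F)) = β(G) = I, β(α(G)) = β(E) = D, β(α(H)) = β(I) = E, β(α(I)) = β(C) = C.
Hence αβ = [H A B G F I D E C].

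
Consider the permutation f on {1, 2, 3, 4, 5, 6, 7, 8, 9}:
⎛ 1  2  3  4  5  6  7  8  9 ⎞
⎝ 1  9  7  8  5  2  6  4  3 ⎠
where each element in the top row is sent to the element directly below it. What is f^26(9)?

Tracing 9 → 3 → … returns to 9 after 5 steps, so 9 lies in a 5-cycle (2, 9, 3, 7, 6).
Since the cycle has length 5, f^26 acts on it the same as f^1 (26 mod 5 = 1).
Advancing 1 step from 9: 9 → 3.

3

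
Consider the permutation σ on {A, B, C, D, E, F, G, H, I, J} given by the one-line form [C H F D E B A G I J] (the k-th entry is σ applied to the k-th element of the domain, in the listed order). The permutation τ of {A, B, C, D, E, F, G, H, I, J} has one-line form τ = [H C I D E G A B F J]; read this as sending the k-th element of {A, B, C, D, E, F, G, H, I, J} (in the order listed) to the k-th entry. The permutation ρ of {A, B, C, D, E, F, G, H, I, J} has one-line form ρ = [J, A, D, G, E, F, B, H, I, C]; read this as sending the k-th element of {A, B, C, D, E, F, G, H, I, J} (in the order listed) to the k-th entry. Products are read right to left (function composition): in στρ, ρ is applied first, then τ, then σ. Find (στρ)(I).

Apply the permutations in order: ρ(I) = I, then τ(I) = F, then σ(F) = B. So (στρ)(I) = B.

B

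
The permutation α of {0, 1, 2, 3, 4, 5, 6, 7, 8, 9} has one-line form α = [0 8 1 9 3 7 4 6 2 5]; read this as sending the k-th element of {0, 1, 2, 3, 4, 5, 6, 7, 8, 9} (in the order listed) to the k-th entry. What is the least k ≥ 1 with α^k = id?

6

The disjoint-cycle form of α has cycle lengths 6, 3, 1.
The order of α is the least common multiple of its cycle lengths: lcm(6, 3) = 6.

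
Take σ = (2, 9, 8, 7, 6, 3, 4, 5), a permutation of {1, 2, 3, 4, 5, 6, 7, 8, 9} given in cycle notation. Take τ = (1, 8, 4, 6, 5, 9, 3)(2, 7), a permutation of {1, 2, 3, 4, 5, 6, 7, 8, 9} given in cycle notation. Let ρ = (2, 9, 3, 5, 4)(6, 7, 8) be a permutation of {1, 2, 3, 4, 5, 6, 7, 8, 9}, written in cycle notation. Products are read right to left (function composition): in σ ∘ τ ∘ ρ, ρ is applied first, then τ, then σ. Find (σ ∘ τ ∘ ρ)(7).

5

(σ ∘ τ ∘ ρ)(7) = σ(τ(ρ(7))). ρ(7) = 8, then τ(8) = 4, then σ(4) = 5, so the result is 5.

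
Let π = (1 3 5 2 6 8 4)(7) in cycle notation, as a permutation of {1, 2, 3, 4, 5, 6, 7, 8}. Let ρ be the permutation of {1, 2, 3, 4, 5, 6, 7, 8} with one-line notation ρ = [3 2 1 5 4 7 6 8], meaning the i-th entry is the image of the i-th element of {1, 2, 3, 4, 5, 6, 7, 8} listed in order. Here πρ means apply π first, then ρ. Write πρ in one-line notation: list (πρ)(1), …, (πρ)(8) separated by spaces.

1 7 4 3 2 8 6 5

(πρ)(x) = ρ(π(x)). Computing each image: ρ(π(1)) = ρ(3) = 1, ρ(π(2)) = ρ(6) = 7, ρ(π(3)) = ρ(5) = 4, ρ(π(4)) = ρ(1) = 3, ρ(π(5)) = ρ(2) = 2, ρ(π(6)) = ρ(8) = 8, ρ(π(7)) = ρ(7) = 6, ρ(π(8)) = ρ(4) = 5.
Hence πρ = [1 7 4 3 2 8 6 5].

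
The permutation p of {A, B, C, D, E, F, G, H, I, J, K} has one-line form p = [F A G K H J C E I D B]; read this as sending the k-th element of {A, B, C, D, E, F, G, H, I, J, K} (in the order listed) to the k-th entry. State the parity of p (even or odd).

odd

In disjoint-cycle form the cycle lengths are 6, 2, 2, 1.
A cycle of length ℓ contributes ℓ−1 transpositions, so p is a product of 5 + 1 + 1 = 7 transpositions — odd.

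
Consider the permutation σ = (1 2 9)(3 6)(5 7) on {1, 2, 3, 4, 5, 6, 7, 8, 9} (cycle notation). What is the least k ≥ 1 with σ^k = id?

6

The disjoint cycles have lengths 3, 2, 2, 1, 1.
The order is lcm(3, 2, 2) = 6.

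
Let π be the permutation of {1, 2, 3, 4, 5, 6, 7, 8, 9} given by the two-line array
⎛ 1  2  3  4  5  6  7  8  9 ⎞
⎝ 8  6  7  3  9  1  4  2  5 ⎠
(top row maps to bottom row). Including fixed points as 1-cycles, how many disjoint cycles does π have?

The cycle decomposition is (1 8 2 6)(3 7 4)(5 9), which has 3 cycles (counting 1-cycles).

3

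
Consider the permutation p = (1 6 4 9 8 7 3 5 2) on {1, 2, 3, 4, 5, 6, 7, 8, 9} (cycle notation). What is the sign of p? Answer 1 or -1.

The cycle lengths are 9.
A cycle is odd iff its length is even; p has 0 even-length cycles, so sgn(p) = (−1)^0 and p is even.

1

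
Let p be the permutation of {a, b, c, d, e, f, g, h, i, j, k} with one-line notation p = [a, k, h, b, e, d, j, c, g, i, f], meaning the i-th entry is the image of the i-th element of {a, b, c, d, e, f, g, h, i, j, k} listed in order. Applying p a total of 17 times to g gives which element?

i

Tracing g → j → … returns to g after 3 steps, so g lies in a 3-cycle (g, j, i).
On a 3-cycle, p^3 is the identity, so p^17 = p^2 there (17 ≡ 2 mod 3).
Advancing 2 steps from g: g → j → i.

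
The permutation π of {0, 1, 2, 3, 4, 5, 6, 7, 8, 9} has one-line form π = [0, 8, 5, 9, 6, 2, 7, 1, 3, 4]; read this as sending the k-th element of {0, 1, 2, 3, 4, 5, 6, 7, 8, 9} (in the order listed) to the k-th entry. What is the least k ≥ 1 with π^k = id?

Decomposing into disjoint cycles gives cycle lengths 7, 2, 1.
The order of π is the least common multiple of its cycle lengths: lcm(7, 2) = 14.

14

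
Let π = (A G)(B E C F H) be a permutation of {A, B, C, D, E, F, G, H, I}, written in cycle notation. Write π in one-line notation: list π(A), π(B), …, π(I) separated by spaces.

G E F D C H A B I

Image by image: A→G, B→E, C→F, D→D, E→C, F→H, G→A, H→B, I→I.
So the one-line form is G E F D C H A B I.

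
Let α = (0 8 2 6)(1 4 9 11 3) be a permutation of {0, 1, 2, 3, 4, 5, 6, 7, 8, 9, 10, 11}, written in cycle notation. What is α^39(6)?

2

6 lies in the 4-cycle (0 8 2 6).
Powers repeat with period 4 on this cycle, and 39 mod 4 = 3, so α^39(6) = α^3(6).
Advancing 3 steps from 6: 6 → 0 → 8 → 2.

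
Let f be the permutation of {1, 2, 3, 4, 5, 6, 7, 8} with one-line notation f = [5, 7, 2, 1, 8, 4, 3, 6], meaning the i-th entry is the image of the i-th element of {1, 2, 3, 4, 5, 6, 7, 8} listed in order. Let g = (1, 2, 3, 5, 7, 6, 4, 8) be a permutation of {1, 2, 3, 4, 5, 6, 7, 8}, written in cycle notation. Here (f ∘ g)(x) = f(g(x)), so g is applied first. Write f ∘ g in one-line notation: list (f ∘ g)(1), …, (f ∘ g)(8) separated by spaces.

(f ∘ g)(x) = f(g(x)). Computing each image: f(g(1)) = f(2) = 7, f(g(2)) = f(3) = 2, f(g(3)) = f(5) = 8, f(g(4)) = f(8) = 6, f(g(5)) = f(7) = 3, f(g(6)) = f(4) = 1, f(g(7)) = f(6) = 4, f(g(8)) = f(1) = 5.
Hence f ∘ g = [7 2 8 6 3 1 4 5].

7 2 8 6 3 1 4 5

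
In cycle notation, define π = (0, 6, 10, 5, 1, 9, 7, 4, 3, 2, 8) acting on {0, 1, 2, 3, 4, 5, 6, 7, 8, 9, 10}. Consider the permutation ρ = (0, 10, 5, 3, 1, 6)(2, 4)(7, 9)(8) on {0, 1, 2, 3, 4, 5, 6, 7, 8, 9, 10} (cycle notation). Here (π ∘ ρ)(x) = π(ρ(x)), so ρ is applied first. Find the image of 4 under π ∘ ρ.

First apply ρ: ρ(4) = 2, then π(2) = 8. Thus (π ∘ ρ)(4) = 8.

8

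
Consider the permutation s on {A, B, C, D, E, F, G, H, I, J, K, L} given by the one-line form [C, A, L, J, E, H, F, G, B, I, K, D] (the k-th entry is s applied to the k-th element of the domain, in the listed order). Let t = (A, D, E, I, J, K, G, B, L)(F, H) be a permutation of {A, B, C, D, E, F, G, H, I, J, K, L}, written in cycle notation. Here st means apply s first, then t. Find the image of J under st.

First apply s: s(J) = I, then t(I) = J. Thus (st)(J) = J.

J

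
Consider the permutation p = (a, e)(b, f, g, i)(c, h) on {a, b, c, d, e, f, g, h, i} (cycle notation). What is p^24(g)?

g lies in the 4-cycle (b, f, g, i).
Since the cycle has length 4, p^24 acts on it the same as p^0 (24 mod 4 = 0).
So p^24(g) = g.

g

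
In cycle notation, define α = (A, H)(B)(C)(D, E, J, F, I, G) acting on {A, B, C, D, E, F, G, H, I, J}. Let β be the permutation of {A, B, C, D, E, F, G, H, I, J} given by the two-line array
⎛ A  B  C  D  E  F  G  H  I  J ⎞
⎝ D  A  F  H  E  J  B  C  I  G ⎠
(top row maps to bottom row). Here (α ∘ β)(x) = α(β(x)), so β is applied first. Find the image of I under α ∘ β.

β(I) = I, then α(I) = G; composing gives (α ∘ β)(I) = G.

G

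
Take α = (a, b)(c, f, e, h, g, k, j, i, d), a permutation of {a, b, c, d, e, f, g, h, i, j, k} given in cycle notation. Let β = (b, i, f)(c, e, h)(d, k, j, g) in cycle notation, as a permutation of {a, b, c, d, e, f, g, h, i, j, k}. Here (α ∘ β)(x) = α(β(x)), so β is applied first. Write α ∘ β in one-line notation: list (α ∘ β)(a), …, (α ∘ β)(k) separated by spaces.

(α ∘ β)(x) = α(β(x)). Computing each image: α(β(a)) = α(a) = b, α(β(b)) = α(i) = d, α(β(c)) = α(e) = h, α(β(d)) = α(k) = j, α(β(e)) = α(h) = g, α(β(f)) = α(b) = a, α(β(g)) = α(d) = c, α(β(h)) = α(c) = f, α(β(i)) = α(f) = e, α(β(j)) = α(g) = k, α(β(k)) = α(j) = i.
Hence α ∘ β = [b d h j g a c f e k i].

b d h j g a c f e k i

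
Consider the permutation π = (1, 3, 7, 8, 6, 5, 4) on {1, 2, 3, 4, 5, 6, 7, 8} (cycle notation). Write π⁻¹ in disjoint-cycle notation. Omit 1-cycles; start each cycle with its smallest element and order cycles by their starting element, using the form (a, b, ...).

The inverse reverses each cycle.
After reversing and putting each cycle's least element first, π⁻¹ = (1, 4, 5, 6, 8, 7, 3).

(1, 4, 5, 6, 8, 7, 3)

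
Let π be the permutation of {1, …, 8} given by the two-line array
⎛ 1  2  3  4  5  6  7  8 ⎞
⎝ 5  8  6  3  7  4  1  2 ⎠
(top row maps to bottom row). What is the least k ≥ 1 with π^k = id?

6

Writing π as disjoint cycles, the cycle lengths are 3, 3, 2.
The order of π is the least common multiple of its cycle lengths: lcm(3, 3, 2) = 6.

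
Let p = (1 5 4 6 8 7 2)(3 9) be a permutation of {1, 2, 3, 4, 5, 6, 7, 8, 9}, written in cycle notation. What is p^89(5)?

2

5 lies in the 7-cycle (1 5 4 6 8 7 2).
Since the cycle has length 7, p^89 acts on it the same as p^5 (89 mod 7 = 5).
Stepping 5 places around the cycle: 5 → 4 → 6 → 8 → 7 → 2.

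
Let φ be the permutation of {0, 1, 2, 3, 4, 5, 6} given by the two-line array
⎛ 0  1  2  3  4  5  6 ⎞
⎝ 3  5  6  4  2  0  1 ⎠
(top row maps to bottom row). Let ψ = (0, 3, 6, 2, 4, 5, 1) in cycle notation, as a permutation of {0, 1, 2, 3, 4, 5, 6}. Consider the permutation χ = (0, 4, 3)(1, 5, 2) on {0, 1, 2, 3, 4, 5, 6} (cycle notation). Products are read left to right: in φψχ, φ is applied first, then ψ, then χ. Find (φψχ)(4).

(φψχ)(4) = χ(ψ(φ(4))). φ(4) = 2, then ψ(2) = 4, then χ(4) = 3, so the result is 3.

3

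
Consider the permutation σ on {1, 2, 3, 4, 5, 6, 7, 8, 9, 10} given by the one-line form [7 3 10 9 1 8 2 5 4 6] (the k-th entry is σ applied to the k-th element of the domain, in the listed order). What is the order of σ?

Writing σ as disjoint cycles, the cycle lengths are 8, 2.
The order of σ is the least common multiple of its cycle lengths: lcm(8, 2) = 8.

8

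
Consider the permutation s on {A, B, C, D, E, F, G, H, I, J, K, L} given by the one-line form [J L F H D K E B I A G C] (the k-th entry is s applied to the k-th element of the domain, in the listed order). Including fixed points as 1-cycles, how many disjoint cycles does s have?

The cycle decomposition is (A, J)(B, L, C, F, K, G, E, D, H)(I), which has 3 cycles (counting 1-cycles).

3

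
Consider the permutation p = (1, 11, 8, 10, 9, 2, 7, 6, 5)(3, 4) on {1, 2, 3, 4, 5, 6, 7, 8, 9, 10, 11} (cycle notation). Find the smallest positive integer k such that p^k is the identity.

18

The disjoint cycles have lengths 9, 2.
Since disjoint cycles commute, ord(p) = lcm(9, 2) = 18.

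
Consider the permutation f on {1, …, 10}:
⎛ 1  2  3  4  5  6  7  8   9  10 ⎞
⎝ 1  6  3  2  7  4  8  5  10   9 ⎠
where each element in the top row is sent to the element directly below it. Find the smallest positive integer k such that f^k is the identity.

6

Writing f as disjoint cycles, the cycle lengths are 3, 3, 2, 1, 1.
The order of f is the least common multiple of its cycle lengths: lcm(3, 3, 2) = 6.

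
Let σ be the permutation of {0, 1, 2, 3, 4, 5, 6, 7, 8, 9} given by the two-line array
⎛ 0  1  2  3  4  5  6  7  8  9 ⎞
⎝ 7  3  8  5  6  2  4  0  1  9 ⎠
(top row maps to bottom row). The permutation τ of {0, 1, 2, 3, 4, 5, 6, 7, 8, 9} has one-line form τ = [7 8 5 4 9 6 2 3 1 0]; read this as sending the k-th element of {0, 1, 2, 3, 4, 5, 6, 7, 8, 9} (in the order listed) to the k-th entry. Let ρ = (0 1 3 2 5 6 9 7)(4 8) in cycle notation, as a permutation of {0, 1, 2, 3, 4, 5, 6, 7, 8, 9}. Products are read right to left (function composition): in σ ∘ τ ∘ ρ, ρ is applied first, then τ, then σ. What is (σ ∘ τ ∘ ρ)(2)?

Apply the permutations in order: ρ(2) = 5, then τ(5) = 6, then σ(6) = 4. So (σ ∘ τ ∘ ρ)(2) = 4.

4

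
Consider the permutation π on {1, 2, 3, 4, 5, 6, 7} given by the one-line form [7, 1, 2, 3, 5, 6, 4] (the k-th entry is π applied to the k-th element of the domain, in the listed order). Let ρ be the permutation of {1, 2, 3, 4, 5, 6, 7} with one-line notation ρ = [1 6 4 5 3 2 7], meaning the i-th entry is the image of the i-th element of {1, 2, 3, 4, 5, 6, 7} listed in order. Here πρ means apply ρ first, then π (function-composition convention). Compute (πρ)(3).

3

First apply ρ: ρ(3) = 4, then π(4) = 3. Thus (πρ)(3) = 3.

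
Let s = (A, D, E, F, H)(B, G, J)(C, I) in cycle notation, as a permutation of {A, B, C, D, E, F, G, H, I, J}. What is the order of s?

The disjoint cycles have lengths 5, 3, 2.
The order of s is the least common multiple of its cycle lengths: lcm(5, 3, 2) = 30.

30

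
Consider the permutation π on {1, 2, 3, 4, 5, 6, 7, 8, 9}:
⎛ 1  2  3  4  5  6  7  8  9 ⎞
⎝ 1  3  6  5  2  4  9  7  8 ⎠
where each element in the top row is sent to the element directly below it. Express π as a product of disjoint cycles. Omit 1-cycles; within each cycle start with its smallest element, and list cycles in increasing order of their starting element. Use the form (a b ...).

Iterating π from 2 gives 2 → 3 → 6 → 4 → 5 → 2; that is the 5-cycle (2 3 6 4 5).
Repeating from the next unused element and collecting all non-trivial cycles gives (2 3 6 4 5)(7 9 8).

(2 3 6 4 5)(7 9 8)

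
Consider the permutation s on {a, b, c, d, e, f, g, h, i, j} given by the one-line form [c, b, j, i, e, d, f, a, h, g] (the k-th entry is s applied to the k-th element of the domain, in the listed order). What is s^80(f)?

f

Tracing f → d → … returns to f after 8 steps, so f lies in an 8-cycle (a c j g f d i h).
Since the cycle has length 8, s^80 acts on it the same as s^0 (80 mod 8 = 0).
So s^80(f) = f.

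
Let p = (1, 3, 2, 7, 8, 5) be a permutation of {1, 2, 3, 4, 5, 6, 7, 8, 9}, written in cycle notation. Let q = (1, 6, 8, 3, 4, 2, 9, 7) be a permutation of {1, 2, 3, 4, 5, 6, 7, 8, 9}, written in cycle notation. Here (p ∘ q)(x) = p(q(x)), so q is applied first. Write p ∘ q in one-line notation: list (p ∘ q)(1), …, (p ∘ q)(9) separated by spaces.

(p ∘ q)(x) = p(q(x)). Computing each image: p(q(1)) = p(6) = 6, p(q(2)) = p(9) = 9, p(q(3)) = p(4) = 4, p(q(4)) = p(2) = 7, p(q(5)) = p(5) = 1, p(q(6)) = p(8) = 5, p(q(7)) = p(1) = 3, p(q(8)) = p(3) = 2, p(q(9)) = p(7) = 8.
Hence p ∘ q = [6 9 4 7 1 5 3 2 8].

6 9 4 7 1 5 3 2 8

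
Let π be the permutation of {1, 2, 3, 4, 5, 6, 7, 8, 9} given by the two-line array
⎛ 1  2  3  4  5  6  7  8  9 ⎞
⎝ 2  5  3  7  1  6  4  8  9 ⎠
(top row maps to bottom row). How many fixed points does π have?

4

The fixed points (elements with π(x) = x) are {3, 6, 8, 9}, so there are 4.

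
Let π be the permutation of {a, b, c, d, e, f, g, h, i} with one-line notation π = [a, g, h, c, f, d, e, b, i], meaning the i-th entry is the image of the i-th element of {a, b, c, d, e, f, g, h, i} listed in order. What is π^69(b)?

h

Tracing b → g → … returns to b after 7 steps, so b lies in a 7-cycle (b, g, e, f, d, c, h).
Since the cycle has length 7, π^69 acts on it the same as π^6 (69 mod 7 = 6).
Advancing 6 steps from b: b → g → e → f → d → c → h.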